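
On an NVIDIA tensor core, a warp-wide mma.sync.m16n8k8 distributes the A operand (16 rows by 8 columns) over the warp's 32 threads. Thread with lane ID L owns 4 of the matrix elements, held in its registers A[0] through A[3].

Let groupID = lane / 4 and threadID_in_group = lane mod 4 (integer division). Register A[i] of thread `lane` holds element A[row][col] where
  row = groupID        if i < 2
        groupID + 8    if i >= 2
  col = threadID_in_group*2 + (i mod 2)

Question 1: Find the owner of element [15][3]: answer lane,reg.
29,3

r:15=>grp=7,rB=1  c:3=>tig=1,lo=1
L=7*4+1=29  i=1*2+1=3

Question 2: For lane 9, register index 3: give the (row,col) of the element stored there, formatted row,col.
10,3

9: gid=2,tid=1
[3] (2+8,1*2+1) = (10,3)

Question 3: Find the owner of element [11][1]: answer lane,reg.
12,3

r=11⇒gr=3,Rb=1  c=1⇒th=0,odd=1
L=3*4+0=12  i=1*2+1=3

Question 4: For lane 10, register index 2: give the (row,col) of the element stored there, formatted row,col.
lane 10: gr=2 (10/4), th=2 (10%4)
i=2: r=2+8=10, c=2*2+0=4

10,4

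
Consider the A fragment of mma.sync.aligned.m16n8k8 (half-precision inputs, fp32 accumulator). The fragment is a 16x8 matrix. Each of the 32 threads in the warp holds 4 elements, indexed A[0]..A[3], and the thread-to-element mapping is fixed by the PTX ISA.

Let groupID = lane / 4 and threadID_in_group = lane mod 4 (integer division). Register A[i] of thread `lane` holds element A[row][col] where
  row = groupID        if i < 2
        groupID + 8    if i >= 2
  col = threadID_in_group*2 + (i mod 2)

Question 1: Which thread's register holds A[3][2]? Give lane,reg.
13,0

r=3⇒gr=3,Rb=0  c=2⇒th=1,odd=0
L=3*4+1=13  i=0*2+0=0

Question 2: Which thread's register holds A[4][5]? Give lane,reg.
18,1

r:4=>grp=4,rB=0  c:5=>tig=2,lo=1
L=4*4+2=18  i=0*2+1=1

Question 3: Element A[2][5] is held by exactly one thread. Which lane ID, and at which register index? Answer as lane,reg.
r=2⇒gr=2,Rb=0  c=5⇒th=2,odd=1
L=2*4+2=10  i=0*2+1=1

10,1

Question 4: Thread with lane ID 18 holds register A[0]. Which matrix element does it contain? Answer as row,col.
4,4

lane 18=>18/4=4, 18 mod 4=2
i=0  r:4+0=>4  c:2·2+0=>4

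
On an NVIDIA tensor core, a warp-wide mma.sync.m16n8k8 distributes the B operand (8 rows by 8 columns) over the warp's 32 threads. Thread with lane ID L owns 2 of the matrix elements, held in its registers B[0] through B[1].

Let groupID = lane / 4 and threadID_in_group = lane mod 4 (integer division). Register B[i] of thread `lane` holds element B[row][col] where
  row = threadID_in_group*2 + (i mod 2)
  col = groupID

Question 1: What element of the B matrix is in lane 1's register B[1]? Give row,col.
L=1->gid=1>>2=0, tid=1&3=1
[1]->row 1·2+1=3  col gid=0

3,0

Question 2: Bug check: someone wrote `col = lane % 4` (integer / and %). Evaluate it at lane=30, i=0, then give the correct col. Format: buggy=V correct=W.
`lane % 4`[30,0]→2
lane 30→30/4=7, 30 mod 4=2
i=0  r:2·2+0→4  c:7
col: 2 vs 7

buggy=2 correct=7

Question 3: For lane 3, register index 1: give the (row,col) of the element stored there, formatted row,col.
lane 3=>3/4=0, 3 mod 4=3
i=1  r:2·3+1=>7  c:0

7,0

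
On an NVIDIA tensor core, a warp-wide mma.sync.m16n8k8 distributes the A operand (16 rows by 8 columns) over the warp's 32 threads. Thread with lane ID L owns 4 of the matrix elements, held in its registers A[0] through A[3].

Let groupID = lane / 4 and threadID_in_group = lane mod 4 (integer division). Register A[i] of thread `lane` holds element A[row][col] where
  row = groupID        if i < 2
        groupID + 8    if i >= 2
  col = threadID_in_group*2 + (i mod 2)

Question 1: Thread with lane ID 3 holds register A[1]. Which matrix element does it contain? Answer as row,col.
0,7

lane 3: gr=0 (3/4), th=3 (3%4)
i=1: r=0+0=0, c=3*2+1=7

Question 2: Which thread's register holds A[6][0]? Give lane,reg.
24,0

r=6->g=6,rb=0  c=0->t=0,b0=0
L=6*4+0=24  i=0*2+0=0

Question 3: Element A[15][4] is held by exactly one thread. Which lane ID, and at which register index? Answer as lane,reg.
r=15->g=7,rb=1  c=4->t=2,b0=0
L=7*4+2=30  i=1*2+0=2

30,2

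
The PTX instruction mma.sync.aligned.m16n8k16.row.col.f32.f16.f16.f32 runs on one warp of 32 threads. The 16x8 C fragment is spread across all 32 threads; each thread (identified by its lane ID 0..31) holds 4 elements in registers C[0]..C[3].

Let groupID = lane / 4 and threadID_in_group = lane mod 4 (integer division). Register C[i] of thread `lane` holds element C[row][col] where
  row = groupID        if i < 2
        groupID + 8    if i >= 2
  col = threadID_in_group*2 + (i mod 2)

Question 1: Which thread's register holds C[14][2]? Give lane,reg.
r:14=>grp=6,rB=1  c:2=>tig=1,lo=0
L=6*4+1=25  i=1*2+0=2

25,2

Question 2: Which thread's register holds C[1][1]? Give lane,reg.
r: 1->gid=1,r8=0  c: 1->tid=0,i&1=1
L=1*4+0=4  i=0*2+1=1

4,1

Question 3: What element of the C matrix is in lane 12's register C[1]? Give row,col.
lane 12=>12/4=3, 12 mod 4=0
i=1  r:3+0=>3  c:2·0+1=>1

3,1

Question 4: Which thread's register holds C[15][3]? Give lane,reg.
29,3

r:15=>grp=7,rB=1  c:3=>tig=1,lo=1
L=7*4+1=29  i=1*2+1=3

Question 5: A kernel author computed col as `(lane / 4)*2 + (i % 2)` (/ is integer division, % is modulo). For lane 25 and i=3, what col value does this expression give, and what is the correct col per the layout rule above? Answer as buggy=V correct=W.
buggy=13 correct=3

`(lane / 4)*2 + (i % 2)`[25,3]->13
25: g=6,t=1
[3] (6+8,1*2+1) = (14,3)
col: 13 vs 3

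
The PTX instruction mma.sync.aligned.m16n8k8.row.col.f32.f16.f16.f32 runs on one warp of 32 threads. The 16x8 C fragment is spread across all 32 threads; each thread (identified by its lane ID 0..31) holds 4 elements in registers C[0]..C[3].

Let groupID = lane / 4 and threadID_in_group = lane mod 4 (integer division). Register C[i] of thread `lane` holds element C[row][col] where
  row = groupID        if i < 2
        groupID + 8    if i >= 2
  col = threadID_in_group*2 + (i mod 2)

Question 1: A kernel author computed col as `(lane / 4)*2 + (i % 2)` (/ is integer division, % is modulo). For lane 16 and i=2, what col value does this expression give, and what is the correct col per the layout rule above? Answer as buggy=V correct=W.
buggy=8 correct=0

`(lane / 4)*2 + (i % 2)`[16,2]->8
L=16->gid=16>>2=4, tid=16&3=0
[2]->row 4+8=12  col 0·2+0=0
col: 8 vs 0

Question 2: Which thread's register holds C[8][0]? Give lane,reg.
r:8=>grp=0,rB=1  c:0=>tig=0,lo=0
L=0*4+0=0  i=1*2+0=2

0,2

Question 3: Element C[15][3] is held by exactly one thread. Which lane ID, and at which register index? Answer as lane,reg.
r=15->g=7,rb=1  c=3->t=1,b0=1
L=7*4+1=29  i=1*2+1=3

29,3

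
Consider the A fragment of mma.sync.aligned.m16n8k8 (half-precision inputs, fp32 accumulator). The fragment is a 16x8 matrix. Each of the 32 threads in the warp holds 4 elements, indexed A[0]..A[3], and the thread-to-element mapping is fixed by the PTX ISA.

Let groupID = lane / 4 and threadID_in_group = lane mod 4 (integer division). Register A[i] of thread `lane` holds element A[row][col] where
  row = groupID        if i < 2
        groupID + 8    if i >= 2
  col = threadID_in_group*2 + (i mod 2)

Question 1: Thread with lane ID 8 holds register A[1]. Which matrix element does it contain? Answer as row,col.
2,1

L=8→G=8>>2=2, T=8&3=0
[1]→row 2+0=2  col 0·2+1=1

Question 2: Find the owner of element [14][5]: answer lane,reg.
r=14⇒gr=6,Rb=1  c=5⇒th=2,odd=1
L=6*4+2=26  i=1*2+1=3

26,3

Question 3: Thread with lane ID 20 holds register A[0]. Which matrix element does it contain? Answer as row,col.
5,0

lane 20: grp=5 (20/4), tig=0 (20%4)
i=0: r=5+0=5, c=0*2+0=0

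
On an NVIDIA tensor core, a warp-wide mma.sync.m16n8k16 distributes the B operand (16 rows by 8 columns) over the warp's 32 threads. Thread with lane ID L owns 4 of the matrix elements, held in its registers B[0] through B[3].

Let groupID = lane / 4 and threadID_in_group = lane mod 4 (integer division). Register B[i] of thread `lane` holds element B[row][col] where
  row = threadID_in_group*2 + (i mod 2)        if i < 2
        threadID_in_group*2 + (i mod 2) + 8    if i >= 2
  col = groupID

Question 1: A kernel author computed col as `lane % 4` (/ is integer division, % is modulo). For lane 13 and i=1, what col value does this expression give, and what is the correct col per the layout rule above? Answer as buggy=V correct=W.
`lane % 4`[13,1]=>1
lane 13: grp=3 (13/4), tig=1 (13%4)
i=1: r=1*2+1+0=3, c=grp=3
col: 1 vs 3

buggy=1 correct=3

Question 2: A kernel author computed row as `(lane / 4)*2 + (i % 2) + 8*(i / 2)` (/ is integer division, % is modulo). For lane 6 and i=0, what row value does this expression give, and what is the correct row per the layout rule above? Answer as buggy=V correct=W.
`(lane / 4)*2 + (i % 2) + 8*(i / 2)`[6,0]→2
lane 6→6/4=1, 6 mod 4=2
i=0  r:2·2+0+0→4  c:1
row: 2 vs 4

buggy=2 correct=4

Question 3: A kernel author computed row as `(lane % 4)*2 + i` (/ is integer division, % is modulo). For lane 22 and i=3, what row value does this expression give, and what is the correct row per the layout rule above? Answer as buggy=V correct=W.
buggy=7 correct=13

`(lane % 4)*2 + i`[22,3]=>7
22: grp=5,tig=2
[3] (2*2+1+8,5) = (13,5)
row: 7 vs 13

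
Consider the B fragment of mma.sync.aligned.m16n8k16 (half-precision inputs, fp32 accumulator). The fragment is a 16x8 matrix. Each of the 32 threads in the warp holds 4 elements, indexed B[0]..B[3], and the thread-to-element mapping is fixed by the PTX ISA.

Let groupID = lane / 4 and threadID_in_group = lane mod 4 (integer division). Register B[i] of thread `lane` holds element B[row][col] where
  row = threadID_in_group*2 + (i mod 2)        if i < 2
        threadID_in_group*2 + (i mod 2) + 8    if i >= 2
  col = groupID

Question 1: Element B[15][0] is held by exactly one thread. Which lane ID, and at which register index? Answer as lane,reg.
3,3

c:0=>grp=0  r:15=>rB=1,tig=3,lo=1
L=0*4+3=3  i=1*2+1=3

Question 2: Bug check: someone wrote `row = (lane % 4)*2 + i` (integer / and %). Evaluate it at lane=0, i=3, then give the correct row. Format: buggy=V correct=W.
`(lane % 4)*2 + i`[0,3]->3
L=0->g=0>>2=0, t=0&3=0
[3]->row 0·2+1+8=9  col g=0
row: 3 vs 9

buggy=3 correct=9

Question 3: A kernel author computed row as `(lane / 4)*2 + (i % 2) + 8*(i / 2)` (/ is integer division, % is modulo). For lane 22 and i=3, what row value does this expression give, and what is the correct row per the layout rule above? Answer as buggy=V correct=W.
`(lane / 4)*2 + (i % 2) + 8*(i / 2)`[22,3]⇒19
lane 22⇒22/4=5, 22 mod 4=2
i=3  r:2·2+1+8⇒13  c:5
row: 19 vs 13

buggy=19 correct=13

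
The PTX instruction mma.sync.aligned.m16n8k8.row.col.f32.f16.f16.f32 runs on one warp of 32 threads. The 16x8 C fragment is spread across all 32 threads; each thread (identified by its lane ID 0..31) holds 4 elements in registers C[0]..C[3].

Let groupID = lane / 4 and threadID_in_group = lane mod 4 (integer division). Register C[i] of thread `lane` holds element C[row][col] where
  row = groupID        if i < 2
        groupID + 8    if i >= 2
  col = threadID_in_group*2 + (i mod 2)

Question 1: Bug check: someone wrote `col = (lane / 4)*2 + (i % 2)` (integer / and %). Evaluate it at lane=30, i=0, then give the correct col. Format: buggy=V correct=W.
`(lane / 4)*2 + (i % 2)`[30,0]=>14
lane 30: grp=7 (30/4), tig=2 (30%4)
i=0: r=7+0=7, c=2*2+0=4
col: 14 vs 4

buggy=14 correct=4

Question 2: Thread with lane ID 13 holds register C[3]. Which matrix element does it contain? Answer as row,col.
lane 13: grp=3 (13/4), tig=1 (13%4)
i=3: r=3+8=11, c=1*2+1=3

11,3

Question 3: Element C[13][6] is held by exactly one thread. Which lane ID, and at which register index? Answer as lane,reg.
r: 13->gid=5,r8=1  c: 6->tid=3,i&1=0
L=5*4+3=23  i=1*2+0=2

23,2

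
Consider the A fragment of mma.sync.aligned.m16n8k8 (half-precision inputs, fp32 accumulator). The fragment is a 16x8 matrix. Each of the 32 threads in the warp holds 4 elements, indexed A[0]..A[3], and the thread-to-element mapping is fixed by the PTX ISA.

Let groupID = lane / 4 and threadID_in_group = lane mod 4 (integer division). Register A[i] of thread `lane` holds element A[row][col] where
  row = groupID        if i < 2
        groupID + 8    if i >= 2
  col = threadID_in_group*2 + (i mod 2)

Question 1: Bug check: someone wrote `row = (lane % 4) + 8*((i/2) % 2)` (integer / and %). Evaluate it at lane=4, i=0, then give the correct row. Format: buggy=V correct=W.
buggy=0 correct=1

`(lane % 4) + 8*((i/2) % 2)`[4,0]->0
lane 4: g=1 (4/4), t=0 (4%4)
i=0: r=1+0=1, c=0*2+0=0
row: 0 vs 1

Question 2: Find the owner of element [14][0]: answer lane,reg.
r: 14->gid=6,r8=1  c: 0->tid=0,i&1=0
L=6*4+0=24  i=1*2+0=2

24,2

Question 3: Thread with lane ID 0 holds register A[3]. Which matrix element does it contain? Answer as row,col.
lane 0: gid=0 (0/4), tid=0 (0%4)
i=3: r=0+8=8, c=0*2+1=1

8,1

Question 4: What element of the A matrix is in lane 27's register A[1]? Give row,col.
lane 27: G=6 (27/4), T=3 (27%4)
i=1: r=6+0=6, c=3*2+1=7

6,7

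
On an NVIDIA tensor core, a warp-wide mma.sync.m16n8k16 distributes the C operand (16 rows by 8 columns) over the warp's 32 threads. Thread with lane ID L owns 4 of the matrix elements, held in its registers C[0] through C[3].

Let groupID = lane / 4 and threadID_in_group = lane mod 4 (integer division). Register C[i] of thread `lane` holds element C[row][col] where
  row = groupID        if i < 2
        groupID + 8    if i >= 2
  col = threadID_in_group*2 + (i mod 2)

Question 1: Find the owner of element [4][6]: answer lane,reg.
r:4=>grp=4,rB=0  c:6=>tig=3,lo=0
L=4*4+3=19  i=0*2+0=0

19,0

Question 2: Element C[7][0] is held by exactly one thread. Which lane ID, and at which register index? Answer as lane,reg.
28,0

r=7->g=7,rb=0  c=0->t=0,b0=0
L=7*4+0=28  i=0*2+0=0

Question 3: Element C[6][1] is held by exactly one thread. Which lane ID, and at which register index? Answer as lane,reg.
r: 6->gid=6,r8=0  c: 1->tid=0,i&1=1
L=6*4+0=24  i=0*2+1=1

24,1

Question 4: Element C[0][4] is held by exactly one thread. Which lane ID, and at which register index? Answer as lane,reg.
r=0⇒gr=0,Rb=0  c=4⇒th=2,odd=0
L=0*4+2=2  i=0*2+0=0

2,0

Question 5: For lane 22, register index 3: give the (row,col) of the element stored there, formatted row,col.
13,5

lane 22->22/4=5, 22 mod 4=2
i=3  r:5+8->13  c:2·2+1->5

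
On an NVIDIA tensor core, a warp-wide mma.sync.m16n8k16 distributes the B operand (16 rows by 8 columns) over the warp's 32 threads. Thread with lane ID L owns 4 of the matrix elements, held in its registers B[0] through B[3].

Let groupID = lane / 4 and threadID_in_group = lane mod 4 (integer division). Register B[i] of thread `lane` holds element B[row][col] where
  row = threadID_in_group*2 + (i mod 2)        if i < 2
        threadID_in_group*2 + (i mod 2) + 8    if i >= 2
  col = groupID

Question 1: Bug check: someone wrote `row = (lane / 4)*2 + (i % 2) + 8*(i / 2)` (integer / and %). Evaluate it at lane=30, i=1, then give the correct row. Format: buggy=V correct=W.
`(lane / 4)*2 + (i % 2) + 8*(i / 2)`[30,1]->15
lane 30->30/4=7, 30 mod 4=2
i=1  r:2·2+1+0->5  c:7
row: 15 vs 5

buggy=15 correct=5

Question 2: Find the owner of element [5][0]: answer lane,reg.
2,1

c=0->g=0  r=5->rb=0,t=2,b0=1
L=0*4+2=2  i=0*2+1=1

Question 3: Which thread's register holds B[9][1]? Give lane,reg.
4,3

c: 1->gid=1  r: 9->r8=1,tid=0,i&1=1
L=1*4+0=4  i=1*2+1=3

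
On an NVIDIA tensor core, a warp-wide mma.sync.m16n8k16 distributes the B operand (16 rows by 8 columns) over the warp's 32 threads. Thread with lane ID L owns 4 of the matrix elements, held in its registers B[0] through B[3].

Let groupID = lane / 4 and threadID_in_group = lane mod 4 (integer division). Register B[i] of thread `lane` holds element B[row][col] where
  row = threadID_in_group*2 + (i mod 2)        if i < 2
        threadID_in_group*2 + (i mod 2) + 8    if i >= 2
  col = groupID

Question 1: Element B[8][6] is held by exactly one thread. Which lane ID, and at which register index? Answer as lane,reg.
24,2

c:6=>grp=6  r:8=>rB=1,tig=0,lo=0
L=6*4+0=24  i=1*2+0=2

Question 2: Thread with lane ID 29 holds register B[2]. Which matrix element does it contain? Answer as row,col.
10,7

29: g=7,t=1
[2] (1*2+0+8,7) = (10,7)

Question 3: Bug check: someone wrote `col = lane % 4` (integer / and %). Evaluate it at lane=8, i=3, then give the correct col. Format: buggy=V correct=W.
buggy=0 correct=2

`lane % 4`[8,3]->0
8: g=2,t=0
[3] (0*2+1+8,2) = (9,2)
col: 0 vs 2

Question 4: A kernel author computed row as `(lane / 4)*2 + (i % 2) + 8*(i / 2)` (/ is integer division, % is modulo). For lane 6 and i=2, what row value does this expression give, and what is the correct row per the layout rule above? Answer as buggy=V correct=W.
buggy=10 correct=12

`(lane / 4)*2 + (i % 2) + 8*(i / 2)`[6,2]=>10
L=6=>grp=6>>2=1, tig=6&3=2
[2]=>row 2·2+0+8=12  col grp=1
row: 10 vs 12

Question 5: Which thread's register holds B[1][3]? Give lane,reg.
12,1

c=3->g=3  r=1->rb=0,t=0,b0=1
L=3*4+0=12  i=0*2+1=1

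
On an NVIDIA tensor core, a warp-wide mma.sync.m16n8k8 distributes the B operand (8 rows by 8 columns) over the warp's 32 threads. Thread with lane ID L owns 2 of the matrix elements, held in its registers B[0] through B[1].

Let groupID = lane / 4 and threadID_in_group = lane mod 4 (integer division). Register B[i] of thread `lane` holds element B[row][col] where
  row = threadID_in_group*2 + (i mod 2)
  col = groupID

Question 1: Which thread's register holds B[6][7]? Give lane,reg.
c=7→G=7  r=6→T=3,p=0
L=7*4+3=31  i=0=0

31,0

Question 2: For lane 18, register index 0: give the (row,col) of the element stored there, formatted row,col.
4,4

lane 18⇒18/4=4, 18 mod 4=2
i=0  r:2·2+0⇒4  c:4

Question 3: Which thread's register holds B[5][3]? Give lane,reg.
14,1

c: 3->gid=3  r: 5->tid=2,i&1=1
L=3*4+2=14  i=1=1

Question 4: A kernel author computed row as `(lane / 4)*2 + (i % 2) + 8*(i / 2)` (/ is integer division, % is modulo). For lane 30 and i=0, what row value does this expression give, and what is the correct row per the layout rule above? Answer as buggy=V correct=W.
`(lane / 4)*2 + (i % 2) + 8*(i / 2)`[30,0]→14
L=30→G=30>>2=7, T=30&3=2
[0]→row 2·2+0=4  col G=7
row: 14 vs 4

buggy=14 correct=4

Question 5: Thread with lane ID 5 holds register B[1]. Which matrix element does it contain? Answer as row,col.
lane 5: g=1 (5/4), t=1 (5%4)
i=1: r=1*2+1=3, c=g=1

3,1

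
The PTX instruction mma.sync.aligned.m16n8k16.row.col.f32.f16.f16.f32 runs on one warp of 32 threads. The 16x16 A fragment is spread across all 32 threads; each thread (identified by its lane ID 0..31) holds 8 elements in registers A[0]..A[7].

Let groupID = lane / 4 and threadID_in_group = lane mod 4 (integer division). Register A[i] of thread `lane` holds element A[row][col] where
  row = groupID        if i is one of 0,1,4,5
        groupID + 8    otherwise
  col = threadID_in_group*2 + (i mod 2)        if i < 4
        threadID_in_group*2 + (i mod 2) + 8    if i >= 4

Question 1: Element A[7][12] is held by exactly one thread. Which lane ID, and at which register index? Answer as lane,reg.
r=7→G=7,rhi=0  c=12→chi=1,T=2,p=0
L=7*4+2=30  i=1*4+0*2+0=4

30,4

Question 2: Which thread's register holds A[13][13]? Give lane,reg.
r:13=>grp=5,rB=1  c:13=>cB=1,tig=2,lo=1
L=5*4+2=22  i=1*4+1*2+1=7

22,7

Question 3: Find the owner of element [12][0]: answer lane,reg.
16,2

r=12->g=4,rb=1  c=0->cb=0,t=0,b0=0
L=4*4+0=16  i=0*4+1*2+0=2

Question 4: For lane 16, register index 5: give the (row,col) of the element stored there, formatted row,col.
16: grp=4,tig=0
[5] (4+0,0*2+1+8) = (4,9)

4,9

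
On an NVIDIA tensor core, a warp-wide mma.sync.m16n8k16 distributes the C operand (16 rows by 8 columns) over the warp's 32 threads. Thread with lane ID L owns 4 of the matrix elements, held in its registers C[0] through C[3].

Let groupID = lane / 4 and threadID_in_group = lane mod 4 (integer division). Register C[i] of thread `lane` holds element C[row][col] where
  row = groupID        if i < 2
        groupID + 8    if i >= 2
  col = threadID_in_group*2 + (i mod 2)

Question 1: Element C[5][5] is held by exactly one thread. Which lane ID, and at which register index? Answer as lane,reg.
22,1

r=5⇒gr=5,Rb=0  c=5⇒th=2,odd=1
L=5*4+2=22  i=0*2+1=1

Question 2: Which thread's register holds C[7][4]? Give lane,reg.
r: 7->gid=7,r8=0  c: 4->tid=2,i&1=0
L=7*4+2=30  i=0*2+0=0

30,0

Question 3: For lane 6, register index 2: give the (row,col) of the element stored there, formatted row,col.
9,4

6: g=1,t=2
[2] (1+8,2*2+0) = (9,4)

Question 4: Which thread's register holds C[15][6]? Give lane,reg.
31,2

r=15⇒gr=7,Rb=1  c=6⇒th=3,odd=0
L=7*4+3=31  i=1*2+0=2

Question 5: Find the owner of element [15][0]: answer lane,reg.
28,2

r: 15->gid=7,r8=1  c: 0->tid=0,i&1=0
L=7*4+0=28  i=1*2+0=2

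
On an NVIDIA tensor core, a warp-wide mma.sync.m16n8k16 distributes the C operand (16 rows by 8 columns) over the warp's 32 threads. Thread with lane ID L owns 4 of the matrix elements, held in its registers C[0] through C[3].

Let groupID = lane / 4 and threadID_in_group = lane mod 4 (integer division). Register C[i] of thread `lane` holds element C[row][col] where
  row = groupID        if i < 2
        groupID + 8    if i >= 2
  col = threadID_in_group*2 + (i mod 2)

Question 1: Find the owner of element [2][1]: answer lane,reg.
r=2⇒gr=2,Rb=0  c=1⇒th=0,odd=1
L=2*4+0=8  i=0*2+1=1

8,1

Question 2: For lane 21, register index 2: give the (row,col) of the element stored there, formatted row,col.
13,2

L=21⇒gr=21>>2=5, th=21&3=1
[2]⇒row 5+8=13  col 1·2+0=2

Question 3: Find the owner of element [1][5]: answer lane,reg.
6,1

r=1->g=1,rb=0  c=5->t=2,b0=1
L=1*4+2=6  i=0*2+1=1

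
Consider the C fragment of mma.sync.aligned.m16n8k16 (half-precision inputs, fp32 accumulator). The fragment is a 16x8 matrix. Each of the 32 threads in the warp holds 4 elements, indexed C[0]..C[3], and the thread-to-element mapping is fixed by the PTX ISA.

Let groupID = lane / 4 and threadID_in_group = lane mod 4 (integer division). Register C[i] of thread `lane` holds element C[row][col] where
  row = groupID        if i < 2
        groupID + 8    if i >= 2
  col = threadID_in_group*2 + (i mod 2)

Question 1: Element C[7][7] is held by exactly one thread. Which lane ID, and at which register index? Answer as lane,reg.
31,1

r: 7->gid=7,r8=0  c: 7->tid=3,i&1=1
L=7*4+3=31  i=0*2+1=1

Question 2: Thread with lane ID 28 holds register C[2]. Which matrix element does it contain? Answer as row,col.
lane 28: g=7 (28/4), t=0 (28%4)
i=2: r=7+8=15, c=0*2+0=0

15,0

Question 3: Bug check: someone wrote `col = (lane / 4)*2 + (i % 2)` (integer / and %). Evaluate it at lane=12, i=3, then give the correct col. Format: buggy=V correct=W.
buggy=7 correct=1

`(lane / 4)*2 + (i % 2)`[12,3]⇒7
L=12⇒gr=12>>2=3, th=12&3=0
[3]⇒row 3+8=11  col 0·2+1=1
col: 7 vs 1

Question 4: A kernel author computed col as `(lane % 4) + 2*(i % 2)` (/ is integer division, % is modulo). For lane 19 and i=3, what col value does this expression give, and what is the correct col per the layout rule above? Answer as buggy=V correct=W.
`(lane % 4) + 2*(i % 2)`[19,3]⇒5
19: gr=4,th=3
[3] (4+8,3*2+1) = (12,7)
col: 5 vs 7

buggy=5 correct=7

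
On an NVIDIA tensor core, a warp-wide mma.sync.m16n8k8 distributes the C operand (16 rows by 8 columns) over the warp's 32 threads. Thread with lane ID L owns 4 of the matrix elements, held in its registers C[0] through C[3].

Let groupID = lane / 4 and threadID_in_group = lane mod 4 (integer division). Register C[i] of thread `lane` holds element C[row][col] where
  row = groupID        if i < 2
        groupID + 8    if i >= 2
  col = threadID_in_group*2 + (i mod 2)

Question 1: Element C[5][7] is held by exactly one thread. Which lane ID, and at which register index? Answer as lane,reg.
23,1

r:5=>grp=5,rB=0  c:7=>tig=3,lo=1
L=5*4+3=23  i=0*2+1=1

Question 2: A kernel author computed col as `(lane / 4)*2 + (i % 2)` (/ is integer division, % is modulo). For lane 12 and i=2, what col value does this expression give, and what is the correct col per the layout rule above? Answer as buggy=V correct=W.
`(lane / 4)*2 + (i % 2)`[12,2]⇒6
12: gr=3,th=0
[2] (3+8,0*2+0) = (11,0)
col: 6 vs 0

buggy=6 correct=0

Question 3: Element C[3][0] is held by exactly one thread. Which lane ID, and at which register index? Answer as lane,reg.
r=3->g=3,rb=0  c=0->t=0,b0=0
L=3*4+0=12  i=0*2+0=0

12,0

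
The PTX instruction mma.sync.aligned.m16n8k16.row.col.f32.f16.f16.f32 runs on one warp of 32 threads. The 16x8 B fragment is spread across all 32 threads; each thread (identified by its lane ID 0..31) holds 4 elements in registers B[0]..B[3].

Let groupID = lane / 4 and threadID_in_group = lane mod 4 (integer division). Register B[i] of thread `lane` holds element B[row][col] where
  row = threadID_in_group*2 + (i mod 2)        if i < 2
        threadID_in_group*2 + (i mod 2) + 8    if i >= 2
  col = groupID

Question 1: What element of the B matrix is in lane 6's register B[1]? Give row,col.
5,1

6: gid=1,tid=2
[1] (2*2+1+0,1) = (5,1)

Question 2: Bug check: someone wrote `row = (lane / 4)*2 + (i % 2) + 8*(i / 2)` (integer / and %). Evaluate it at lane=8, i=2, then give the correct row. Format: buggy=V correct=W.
buggy=12 correct=8

`(lane / 4)*2 + (i % 2) + 8*(i / 2)`[8,2]=>12
lane 8=>8/4=2, 8 mod 4=0
i=2  r:2·0+0+8=>8  c:2
row: 12 vs 8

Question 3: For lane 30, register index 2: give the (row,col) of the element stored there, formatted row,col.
12,7

30: G=7,T=2
[2] (2*2+0+8,7) = (12,7)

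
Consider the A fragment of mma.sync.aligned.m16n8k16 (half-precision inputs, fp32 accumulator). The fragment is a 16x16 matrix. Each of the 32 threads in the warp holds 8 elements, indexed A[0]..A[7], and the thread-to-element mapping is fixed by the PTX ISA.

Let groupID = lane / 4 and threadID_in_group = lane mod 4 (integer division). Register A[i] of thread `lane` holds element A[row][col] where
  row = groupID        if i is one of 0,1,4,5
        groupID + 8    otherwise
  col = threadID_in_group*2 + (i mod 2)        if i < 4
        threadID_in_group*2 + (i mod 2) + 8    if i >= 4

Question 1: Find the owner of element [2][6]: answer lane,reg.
r=2->g=2,rb=0  c=6->cb=0,t=3,b0=0
L=2*4+3=11  i=0*4+0*2+0=0

11,0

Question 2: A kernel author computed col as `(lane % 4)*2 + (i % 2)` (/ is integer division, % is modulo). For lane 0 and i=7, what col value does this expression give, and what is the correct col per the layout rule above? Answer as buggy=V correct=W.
`(lane % 4)*2 + (i % 2)`[0,7]->1
L=0->g=0>>2=0, t=0&3=0
[7]->row 0+8=8  col 0·2+1+8=9
col: 1 vs 9

buggy=1 correct=9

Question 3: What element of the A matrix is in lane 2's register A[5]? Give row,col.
0,13

lane 2: G=0 (2/4), T=2 (2%4)
i=5: r=0+0=0, c=2*2+1+8=13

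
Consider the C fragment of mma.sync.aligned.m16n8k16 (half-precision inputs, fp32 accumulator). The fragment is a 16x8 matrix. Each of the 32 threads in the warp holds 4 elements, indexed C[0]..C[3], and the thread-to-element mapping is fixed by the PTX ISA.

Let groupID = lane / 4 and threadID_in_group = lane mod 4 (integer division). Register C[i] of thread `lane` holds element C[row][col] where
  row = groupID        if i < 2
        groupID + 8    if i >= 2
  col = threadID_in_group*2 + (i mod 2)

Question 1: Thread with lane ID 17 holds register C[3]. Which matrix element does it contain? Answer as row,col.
17: gr=4,th=1
[3] (4+8,1*2+1) = (12,3)

12,3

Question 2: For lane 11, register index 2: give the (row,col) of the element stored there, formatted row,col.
11: g=2,t=3
[2] (2+8,3*2+0) = (10,6)

10,6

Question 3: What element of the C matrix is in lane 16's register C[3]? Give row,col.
12,1

16: grp=4,tig=0
[3] (4+8,0*2+1) = (12,1)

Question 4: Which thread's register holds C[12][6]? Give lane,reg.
19,2

r=12->g=4,rb=1  c=6->t=3,b0=0
L=4*4+3=19  i=1*2+0=2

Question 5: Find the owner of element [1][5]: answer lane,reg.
r:1=>grp=1,rB=0  c:5=>tig=2,lo=1
L=1*4+2=6  i=0*2+1=1

6,1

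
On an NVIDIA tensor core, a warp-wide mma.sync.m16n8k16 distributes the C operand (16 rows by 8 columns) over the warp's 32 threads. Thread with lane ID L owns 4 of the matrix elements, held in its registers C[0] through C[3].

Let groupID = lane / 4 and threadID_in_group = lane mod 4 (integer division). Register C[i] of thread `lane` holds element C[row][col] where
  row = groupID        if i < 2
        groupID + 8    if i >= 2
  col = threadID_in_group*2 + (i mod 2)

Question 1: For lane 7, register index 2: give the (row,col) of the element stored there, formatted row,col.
9,6

L=7⇒gr=7>>2=1, th=7&3=3
[2]⇒row 1+8=9  col 3·2+0=6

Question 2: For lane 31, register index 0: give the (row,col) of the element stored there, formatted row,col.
31: g=7,t=3
[0] (7+0,3*2+0) = (7,6)

7,6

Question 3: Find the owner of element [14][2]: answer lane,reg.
25,2

r=14⇒gr=6,Rb=1  c=2⇒th=1,odd=0
L=6*4+1=25  i=1*2+0=2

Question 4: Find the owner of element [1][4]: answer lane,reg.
6,0

r:1=>grp=1,rB=0  c:4=>tig=2,lo=0
L=1*4+2=6  i=0*2+0=0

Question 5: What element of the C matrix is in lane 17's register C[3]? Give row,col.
12,3

lane 17⇒17/4=4, 17 mod 4=1
i=3  r:4+8⇒12  c:2·1+1⇒3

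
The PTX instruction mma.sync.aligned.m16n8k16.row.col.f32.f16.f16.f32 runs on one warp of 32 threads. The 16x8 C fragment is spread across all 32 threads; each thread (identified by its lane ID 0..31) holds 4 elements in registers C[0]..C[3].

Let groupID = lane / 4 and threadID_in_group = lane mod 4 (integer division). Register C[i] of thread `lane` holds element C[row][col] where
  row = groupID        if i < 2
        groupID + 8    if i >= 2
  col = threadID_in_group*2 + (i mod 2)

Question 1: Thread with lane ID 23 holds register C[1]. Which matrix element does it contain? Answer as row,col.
lane 23⇒23/4=5, 23 mod 4=3
i=1  r:5+0⇒5  c:2·3+1⇒7

5,7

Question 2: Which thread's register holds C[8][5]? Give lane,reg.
2,3

r:8=>grp=0,rB=1  c:5=>tig=2,lo=1
L=0*4+2=2  i=1*2+1=3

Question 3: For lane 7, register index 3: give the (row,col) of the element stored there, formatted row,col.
L=7->gid=7>>2=1, tid=7&3=3
[3]->row 1+8=9  col 3·2+1=7

9,7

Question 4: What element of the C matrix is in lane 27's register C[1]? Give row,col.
6,7

lane 27: g=6 (27/4), t=3 (27%4)
i=1: r=6+0=6, c=3*2+1=7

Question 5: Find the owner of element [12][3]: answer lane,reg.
17,3

r: 12->gid=4,r8=1  c: 3->tid=1,i&1=1
L=4*4+1=17  i=1*2+1=3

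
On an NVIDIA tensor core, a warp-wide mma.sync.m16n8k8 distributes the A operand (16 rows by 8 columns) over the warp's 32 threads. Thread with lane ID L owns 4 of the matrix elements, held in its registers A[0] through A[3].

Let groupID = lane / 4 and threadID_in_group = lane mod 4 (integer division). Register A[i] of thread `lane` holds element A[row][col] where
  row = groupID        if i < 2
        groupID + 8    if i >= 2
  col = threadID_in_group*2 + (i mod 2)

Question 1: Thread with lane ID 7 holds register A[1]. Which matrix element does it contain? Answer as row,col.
lane 7: gid=1 (7/4), tid=3 (7%4)
i=1: r=1+0=1, c=3*2+1=7

1,7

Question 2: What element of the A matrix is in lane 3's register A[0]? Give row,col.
0,6

lane 3: gid=0 (3/4), tid=3 (3%4)
i=0: r=0+0=0, c=3*2+0=6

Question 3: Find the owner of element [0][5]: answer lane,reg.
2,1

r=0->g=0,rb=0  c=5->t=2,b0=1
L=0*4+2=2  i=0*2+1=1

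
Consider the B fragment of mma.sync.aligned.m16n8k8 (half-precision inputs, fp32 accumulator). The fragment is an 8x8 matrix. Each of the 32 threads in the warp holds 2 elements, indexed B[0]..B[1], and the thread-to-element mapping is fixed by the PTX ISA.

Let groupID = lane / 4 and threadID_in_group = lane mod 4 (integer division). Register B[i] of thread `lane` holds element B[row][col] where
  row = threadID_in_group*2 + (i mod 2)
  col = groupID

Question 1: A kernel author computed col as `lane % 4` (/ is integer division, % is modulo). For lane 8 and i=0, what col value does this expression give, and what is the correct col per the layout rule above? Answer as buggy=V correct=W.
`lane % 4`[8,0]->0
lane 8: gid=2 (8/4), tid=0 (8%4)
i=0: r=0*2+0=0, c=gid=2
col: 0 vs 2

buggy=0 correct=2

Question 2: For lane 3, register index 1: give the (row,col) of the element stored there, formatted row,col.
7,0

lane 3: gid=0 (3/4), tid=3 (3%4)
i=1: r=3*2+1=7, c=gid=0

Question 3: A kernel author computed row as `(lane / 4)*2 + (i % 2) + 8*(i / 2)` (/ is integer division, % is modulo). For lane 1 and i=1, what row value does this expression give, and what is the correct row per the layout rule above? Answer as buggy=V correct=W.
`(lane / 4)*2 + (i % 2) + 8*(i / 2)`[1,1]⇒1
lane 1: gr=0 (1/4), th=1 (1%4)
i=1: r=1*2+1=3, c=gr=0
row: 1 vs 3

buggy=1 correct=3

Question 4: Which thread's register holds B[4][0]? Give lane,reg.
2,0

c=0→G=0  r=4→T=2,p=0
L=0*4+2=2  i=0=0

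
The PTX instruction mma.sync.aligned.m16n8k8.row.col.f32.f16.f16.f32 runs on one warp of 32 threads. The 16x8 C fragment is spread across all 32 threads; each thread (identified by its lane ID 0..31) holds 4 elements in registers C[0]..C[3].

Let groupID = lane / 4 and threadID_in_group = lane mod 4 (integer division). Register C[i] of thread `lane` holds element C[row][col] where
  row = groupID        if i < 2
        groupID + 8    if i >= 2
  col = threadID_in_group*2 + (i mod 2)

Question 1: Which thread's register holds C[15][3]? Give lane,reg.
r: 15->gid=7,r8=1  c: 3->tid=1,i&1=1
L=7*4+1=29  i=1*2+1=3

29,3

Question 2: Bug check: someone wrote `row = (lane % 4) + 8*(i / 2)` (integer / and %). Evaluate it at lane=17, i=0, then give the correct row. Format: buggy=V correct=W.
`(lane % 4) + 8*(i / 2)`[17,0]→1
lane 17: G=4 (17/4), T=1 (17%4)
i=0: r=4+0=4, c=1*2+0=2
row: 1 vs 4

buggy=1 correct=4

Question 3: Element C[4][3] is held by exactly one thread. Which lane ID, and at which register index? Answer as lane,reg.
17,1

r=4→G=4,rhi=0  c=3→T=1,p=1
L=4*4+1=17  i=0*2+1=1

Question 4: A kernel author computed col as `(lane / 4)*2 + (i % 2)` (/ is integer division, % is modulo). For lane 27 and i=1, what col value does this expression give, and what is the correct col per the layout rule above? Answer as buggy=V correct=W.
buggy=13 correct=7

`(lane / 4)*2 + (i % 2)`[27,1]→13
L=27→G=27>>2=6, T=27&3=3
[1]→row 6+0=6  col 3·2+1=7
col: 13 vs 7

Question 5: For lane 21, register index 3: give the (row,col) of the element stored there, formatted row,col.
13,3

lane 21->21/4=5, 21 mod 4=1
i=3  r:5+8->13  c:2·1+1->3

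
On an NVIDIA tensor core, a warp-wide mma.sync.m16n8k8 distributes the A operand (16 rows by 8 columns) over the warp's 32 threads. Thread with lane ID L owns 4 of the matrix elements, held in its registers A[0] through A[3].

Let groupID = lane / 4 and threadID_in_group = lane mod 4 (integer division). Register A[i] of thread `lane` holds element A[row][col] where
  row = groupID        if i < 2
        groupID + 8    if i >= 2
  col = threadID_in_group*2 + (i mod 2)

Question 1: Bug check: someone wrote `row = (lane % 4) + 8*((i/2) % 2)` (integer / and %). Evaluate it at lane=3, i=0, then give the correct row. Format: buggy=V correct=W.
buggy=3 correct=0

`(lane % 4) + 8*((i/2) % 2)`[3,0]→3
3: G=0,T=3
[0] (0+0,3*2+0) = (0,6)
row: 3 vs 0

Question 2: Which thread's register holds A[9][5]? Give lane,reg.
6,3

r: 9->gid=1,r8=1  c: 5->tid=2,i&1=1
L=1*4+2=6  i=1*2+1=3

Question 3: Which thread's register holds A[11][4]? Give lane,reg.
14,2

r: 11->gid=3,r8=1  c: 4->tid=2,i&1=0
L=3*4+2=14  i=1*2+0=2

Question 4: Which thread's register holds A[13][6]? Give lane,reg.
r=13→G=5,rhi=1  c=6→T=3,p=0
L=5*4+3=23  i=1*2+0=2

23,2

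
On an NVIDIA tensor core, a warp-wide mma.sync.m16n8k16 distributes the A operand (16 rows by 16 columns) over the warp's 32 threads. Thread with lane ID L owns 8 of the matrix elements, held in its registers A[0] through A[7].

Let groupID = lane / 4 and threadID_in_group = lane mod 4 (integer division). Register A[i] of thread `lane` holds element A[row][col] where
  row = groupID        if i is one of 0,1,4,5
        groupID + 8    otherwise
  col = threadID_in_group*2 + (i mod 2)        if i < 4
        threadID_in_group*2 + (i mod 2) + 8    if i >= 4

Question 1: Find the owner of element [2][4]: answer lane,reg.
10,0

r:2=>grp=2,rB=0  c:4=>cB=0,tig=2,lo=0
L=2*4+2=10  i=0*4+0*2+0=0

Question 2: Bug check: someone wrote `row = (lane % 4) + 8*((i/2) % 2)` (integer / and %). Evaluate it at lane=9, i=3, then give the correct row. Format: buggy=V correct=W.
buggy=9 correct=10

`(lane % 4) + 8*((i/2) % 2)`[9,3]=>9
lane 9=>9/4=2, 9 mod 4=1
i=3  r:2+8=>10  c:2·1+1+0=>3
row: 9 vs 10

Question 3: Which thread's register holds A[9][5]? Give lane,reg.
r:9=>grp=1,rB=1  c:5=>cB=0,tig=2,lo=1
L=1*4+2=6  i=0*4+1*2+1=3

6,3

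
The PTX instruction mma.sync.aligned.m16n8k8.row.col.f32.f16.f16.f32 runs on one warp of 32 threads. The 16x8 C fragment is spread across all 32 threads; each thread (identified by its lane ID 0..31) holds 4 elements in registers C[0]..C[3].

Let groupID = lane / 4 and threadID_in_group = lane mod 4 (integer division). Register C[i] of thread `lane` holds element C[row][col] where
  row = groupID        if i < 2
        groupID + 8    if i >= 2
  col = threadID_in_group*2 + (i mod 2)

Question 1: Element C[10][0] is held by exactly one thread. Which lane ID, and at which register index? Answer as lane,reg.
r=10->g=2,rb=1  c=0->t=0,b0=0
L=2*4+0=8  i=1*2+0=2

8,2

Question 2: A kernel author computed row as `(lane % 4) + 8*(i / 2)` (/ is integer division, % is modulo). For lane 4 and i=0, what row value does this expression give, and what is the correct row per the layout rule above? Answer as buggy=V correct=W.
buggy=0 correct=1

`(lane % 4) + 8*(i / 2)`[4,0]→0
4: G=1,T=0
[0] (1+0,0*2+0) = (1,0)
row: 0 vs 1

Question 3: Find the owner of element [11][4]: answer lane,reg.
r=11⇒gr=3,Rb=1  c=4⇒th=2,odd=0
L=3*4+2=14  i=1*2+0=2

14,2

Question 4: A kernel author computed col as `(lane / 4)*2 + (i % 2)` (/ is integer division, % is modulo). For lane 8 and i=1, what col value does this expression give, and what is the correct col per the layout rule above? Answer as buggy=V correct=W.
`(lane / 4)*2 + (i % 2)`[8,1]->5
L=8->g=8>>2=2, t=8&3=0
[1]->row 2+0=2  col 0·2+1=1
col: 5 vs 1

buggy=5 correct=1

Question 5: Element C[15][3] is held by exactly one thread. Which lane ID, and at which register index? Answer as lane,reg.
29,3

r:15=>grp=7,rB=1  c:3=>tig=1,lo=1
L=7*4+1=29  i=1*2+1=3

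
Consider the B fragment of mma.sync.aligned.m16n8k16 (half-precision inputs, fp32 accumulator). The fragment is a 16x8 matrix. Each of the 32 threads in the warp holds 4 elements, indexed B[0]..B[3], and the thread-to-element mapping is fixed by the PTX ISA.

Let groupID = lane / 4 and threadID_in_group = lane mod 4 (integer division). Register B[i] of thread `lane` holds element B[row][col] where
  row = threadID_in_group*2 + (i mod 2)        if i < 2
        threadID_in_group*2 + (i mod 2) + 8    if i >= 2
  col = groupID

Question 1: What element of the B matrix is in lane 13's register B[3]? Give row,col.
L=13⇒gr=13>>2=3, th=13&3=1
[3]⇒row 1·2+1+8=11  col gr=3

11,3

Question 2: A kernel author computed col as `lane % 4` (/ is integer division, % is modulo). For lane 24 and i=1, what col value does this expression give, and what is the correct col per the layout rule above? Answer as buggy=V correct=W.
`lane % 4`[24,1]=>0
L=24=>grp=24>>2=6, tig=24&3=0
[1]=>row 0·2+1+0=1  col grp=6
col: 0 vs 6

buggy=0 correct=6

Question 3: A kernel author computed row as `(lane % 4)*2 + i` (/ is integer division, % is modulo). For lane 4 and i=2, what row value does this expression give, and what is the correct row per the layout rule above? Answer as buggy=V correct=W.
buggy=2 correct=8

`(lane % 4)*2 + i`[4,2]->2
4: gid=1,tid=0
[2] (0*2+0+8,1) = (8,1)
row: 2 vs 8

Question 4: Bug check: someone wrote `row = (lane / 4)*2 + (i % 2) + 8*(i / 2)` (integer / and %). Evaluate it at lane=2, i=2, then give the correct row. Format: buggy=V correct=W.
`(lane / 4)*2 + (i % 2) + 8*(i / 2)`[2,2]⇒8
2: gr=0,th=2
[2] (2*2+0+8,0) = (12,0)
row: 8 vs 12

buggy=8 correct=12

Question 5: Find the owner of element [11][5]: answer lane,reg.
c=5→G=5  r=11→rhi=1,T=1,p=1
L=5*4+1=21  i=1*2+1=3

21,3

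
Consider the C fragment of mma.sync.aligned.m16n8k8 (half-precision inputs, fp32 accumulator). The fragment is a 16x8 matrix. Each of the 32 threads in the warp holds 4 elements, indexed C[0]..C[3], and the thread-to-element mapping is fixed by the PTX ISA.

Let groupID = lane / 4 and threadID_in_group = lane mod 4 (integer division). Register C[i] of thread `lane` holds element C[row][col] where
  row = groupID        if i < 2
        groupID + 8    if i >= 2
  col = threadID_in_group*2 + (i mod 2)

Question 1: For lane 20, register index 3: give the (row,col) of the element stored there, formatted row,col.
13,1

L=20⇒gr=20>>2=5, th=20&3=0
[3]⇒row 5+8=13  col 0·2+1=1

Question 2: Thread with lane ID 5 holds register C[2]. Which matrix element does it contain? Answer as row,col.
9,2

L=5->gid=5>>2=1, tid=5&3=1
[2]->row 1+8=9  col 1·2+0=2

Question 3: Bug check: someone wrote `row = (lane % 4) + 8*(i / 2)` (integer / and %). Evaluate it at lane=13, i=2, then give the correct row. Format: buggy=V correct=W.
`(lane % 4) + 8*(i / 2)`[13,2]=>9
lane 13=>13/4=3, 13 mod 4=1
i=2  r:3+8=>11  c:2·1+0=>2
row: 9 vs 11

buggy=9 correct=11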